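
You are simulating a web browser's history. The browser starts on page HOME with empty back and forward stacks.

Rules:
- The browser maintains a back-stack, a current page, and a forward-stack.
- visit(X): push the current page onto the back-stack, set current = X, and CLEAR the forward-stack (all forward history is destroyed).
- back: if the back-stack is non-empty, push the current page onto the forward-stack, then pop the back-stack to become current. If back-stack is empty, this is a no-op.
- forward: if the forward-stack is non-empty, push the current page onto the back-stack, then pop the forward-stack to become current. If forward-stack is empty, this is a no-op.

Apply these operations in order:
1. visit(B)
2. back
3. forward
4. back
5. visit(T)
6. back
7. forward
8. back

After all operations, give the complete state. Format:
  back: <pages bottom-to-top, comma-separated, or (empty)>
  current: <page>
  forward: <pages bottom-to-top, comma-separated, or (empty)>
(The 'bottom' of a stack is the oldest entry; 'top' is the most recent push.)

Answer: back: (empty)
current: HOME
forward: T

Derivation:
After 1 (visit(B)): cur=B back=1 fwd=0
After 2 (back): cur=HOME back=0 fwd=1
After 3 (forward): cur=B back=1 fwd=0
After 4 (back): cur=HOME back=0 fwd=1
After 5 (visit(T)): cur=T back=1 fwd=0
After 6 (back): cur=HOME back=0 fwd=1
After 7 (forward): cur=T back=1 fwd=0
After 8 (back): cur=HOME back=0 fwd=1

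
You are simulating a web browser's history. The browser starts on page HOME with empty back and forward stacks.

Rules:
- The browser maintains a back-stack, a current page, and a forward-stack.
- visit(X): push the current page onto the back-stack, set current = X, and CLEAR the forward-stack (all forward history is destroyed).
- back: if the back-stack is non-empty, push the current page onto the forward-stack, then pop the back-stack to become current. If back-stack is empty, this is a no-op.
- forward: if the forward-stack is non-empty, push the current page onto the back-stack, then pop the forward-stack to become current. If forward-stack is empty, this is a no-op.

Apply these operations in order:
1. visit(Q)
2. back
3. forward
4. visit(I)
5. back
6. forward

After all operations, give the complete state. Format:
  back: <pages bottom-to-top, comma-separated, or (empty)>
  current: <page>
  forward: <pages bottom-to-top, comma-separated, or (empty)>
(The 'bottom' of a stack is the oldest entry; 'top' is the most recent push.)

Answer: back: HOME,Q
current: I
forward: (empty)

Derivation:
After 1 (visit(Q)): cur=Q back=1 fwd=0
After 2 (back): cur=HOME back=0 fwd=1
After 3 (forward): cur=Q back=1 fwd=0
After 4 (visit(I)): cur=I back=2 fwd=0
After 5 (back): cur=Q back=1 fwd=1
After 6 (forward): cur=I back=2 fwd=0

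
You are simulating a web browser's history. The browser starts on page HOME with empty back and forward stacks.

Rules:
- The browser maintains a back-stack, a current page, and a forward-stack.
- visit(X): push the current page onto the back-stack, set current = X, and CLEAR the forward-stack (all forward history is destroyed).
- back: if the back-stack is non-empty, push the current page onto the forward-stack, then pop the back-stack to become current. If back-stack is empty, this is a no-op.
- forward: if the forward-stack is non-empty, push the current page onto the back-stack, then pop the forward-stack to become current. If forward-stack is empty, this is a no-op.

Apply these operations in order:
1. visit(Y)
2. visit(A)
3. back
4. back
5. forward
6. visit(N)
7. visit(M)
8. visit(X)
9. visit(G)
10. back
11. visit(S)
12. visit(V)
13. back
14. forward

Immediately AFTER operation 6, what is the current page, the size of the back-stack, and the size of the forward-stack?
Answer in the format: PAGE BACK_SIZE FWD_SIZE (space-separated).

After 1 (visit(Y)): cur=Y back=1 fwd=0
After 2 (visit(A)): cur=A back=2 fwd=0
After 3 (back): cur=Y back=1 fwd=1
After 4 (back): cur=HOME back=0 fwd=2
After 5 (forward): cur=Y back=1 fwd=1
After 6 (visit(N)): cur=N back=2 fwd=0

N 2 0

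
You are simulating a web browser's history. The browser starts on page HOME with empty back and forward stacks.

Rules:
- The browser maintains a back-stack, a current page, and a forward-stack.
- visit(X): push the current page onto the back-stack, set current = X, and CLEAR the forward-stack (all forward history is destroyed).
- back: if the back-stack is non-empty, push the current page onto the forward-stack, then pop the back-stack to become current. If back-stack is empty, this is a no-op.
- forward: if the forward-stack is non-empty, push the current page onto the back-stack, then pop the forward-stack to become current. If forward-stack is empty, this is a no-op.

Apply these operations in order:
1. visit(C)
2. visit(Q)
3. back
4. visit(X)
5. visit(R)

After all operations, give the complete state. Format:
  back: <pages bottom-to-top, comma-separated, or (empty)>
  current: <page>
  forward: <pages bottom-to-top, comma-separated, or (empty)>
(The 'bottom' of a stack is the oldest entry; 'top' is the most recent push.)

After 1 (visit(C)): cur=C back=1 fwd=0
After 2 (visit(Q)): cur=Q back=2 fwd=0
After 3 (back): cur=C back=1 fwd=1
After 4 (visit(X)): cur=X back=2 fwd=0
After 5 (visit(R)): cur=R back=3 fwd=0

Answer: back: HOME,C,X
current: R
forward: (empty)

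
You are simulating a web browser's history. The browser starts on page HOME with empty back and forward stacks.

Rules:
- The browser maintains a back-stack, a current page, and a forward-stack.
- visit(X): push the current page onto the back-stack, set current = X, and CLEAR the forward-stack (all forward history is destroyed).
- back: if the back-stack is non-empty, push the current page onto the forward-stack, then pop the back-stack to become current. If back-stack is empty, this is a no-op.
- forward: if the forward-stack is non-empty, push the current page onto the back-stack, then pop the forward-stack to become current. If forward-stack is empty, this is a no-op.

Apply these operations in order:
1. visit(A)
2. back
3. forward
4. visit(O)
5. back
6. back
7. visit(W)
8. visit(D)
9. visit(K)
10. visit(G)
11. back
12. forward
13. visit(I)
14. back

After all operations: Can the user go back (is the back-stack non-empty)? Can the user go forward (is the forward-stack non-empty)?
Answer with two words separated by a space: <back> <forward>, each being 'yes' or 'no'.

After 1 (visit(A)): cur=A back=1 fwd=0
After 2 (back): cur=HOME back=0 fwd=1
After 3 (forward): cur=A back=1 fwd=0
After 4 (visit(O)): cur=O back=2 fwd=0
After 5 (back): cur=A back=1 fwd=1
After 6 (back): cur=HOME back=0 fwd=2
After 7 (visit(W)): cur=W back=1 fwd=0
After 8 (visit(D)): cur=D back=2 fwd=0
After 9 (visit(K)): cur=K back=3 fwd=0
After 10 (visit(G)): cur=G back=4 fwd=0
After 11 (back): cur=K back=3 fwd=1
After 12 (forward): cur=G back=4 fwd=0
After 13 (visit(I)): cur=I back=5 fwd=0
After 14 (back): cur=G back=4 fwd=1

Answer: yes yes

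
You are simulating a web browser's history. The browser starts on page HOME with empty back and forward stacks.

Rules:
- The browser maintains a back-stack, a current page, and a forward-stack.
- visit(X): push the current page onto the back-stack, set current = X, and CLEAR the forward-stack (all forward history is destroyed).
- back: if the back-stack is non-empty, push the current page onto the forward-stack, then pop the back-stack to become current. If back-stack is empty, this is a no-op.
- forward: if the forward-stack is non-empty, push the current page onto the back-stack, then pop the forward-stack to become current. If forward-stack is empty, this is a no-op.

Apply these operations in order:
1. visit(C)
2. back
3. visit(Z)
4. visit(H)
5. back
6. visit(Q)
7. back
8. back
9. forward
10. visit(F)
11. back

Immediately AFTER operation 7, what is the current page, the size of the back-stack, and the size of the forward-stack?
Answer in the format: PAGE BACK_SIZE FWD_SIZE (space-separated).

After 1 (visit(C)): cur=C back=1 fwd=0
After 2 (back): cur=HOME back=0 fwd=1
After 3 (visit(Z)): cur=Z back=1 fwd=0
After 4 (visit(H)): cur=H back=2 fwd=0
After 5 (back): cur=Z back=1 fwd=1
After 6 (visit(Q)): cur=Q back=2 fwd=0
After 7 (back): cur=Z back=1 fwd=1

Z 1 1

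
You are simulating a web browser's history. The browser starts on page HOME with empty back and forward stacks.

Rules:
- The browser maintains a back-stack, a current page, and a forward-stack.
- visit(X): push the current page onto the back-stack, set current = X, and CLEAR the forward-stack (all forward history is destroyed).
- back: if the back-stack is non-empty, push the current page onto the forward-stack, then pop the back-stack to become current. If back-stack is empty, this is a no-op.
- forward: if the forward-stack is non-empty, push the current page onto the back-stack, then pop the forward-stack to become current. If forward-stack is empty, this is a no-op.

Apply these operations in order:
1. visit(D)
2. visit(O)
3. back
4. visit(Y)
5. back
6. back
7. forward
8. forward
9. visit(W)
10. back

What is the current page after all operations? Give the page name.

Answer: Y

Derivation:
After 1 (visit(D)): cur=D back=1 fwd=0
After 2 (visit(O)): cur=O back=2 fwd=0
After 3 (back): cur=D back=1 fwd=1
After 4 (visit(Y)): cur=Y back=2 fwd=0
After 5 (back): cur=D back=1 fwd=1
After 6 (back): cur=HOME back=0 fwd=2
After 7 (forward): cur=D back=1 fwd=1
After 8 (forward): cur=Y back=2 fwd=0
After 9 (visit(W)): cur=W back=3 fwd=0
After 10 (back): cur=Y back=2 fwd=1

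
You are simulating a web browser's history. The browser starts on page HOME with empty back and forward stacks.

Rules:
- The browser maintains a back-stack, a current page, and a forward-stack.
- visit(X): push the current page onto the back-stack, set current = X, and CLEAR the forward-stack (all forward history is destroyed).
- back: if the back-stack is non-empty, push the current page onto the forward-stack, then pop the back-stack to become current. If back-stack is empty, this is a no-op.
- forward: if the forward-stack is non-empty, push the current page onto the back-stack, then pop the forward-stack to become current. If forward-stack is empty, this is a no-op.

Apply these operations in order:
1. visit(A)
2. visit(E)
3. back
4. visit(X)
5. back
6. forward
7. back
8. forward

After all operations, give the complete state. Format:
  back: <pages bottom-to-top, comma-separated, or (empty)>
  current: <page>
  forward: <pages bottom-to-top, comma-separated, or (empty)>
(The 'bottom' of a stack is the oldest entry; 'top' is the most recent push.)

After 1 (visit(A)): cur=A back=1 fwd=0
After 2 (visit(E)): cur=E back=2 fwd=0
After 3 (back): cur=A back=1 fwd=1
After 4 (visit(X)): cur=X back=2 fwd=0
After 5 (back): cur=A back=1 fwd=1
After 6 (forward): cur=X back=2 fwd=0
After 7 (back): cur=A back=1 fwd=1
After 8 (forward): cur=X back=2 fwd=0

Answer: back: HOME,A
current: X
forward: (empty)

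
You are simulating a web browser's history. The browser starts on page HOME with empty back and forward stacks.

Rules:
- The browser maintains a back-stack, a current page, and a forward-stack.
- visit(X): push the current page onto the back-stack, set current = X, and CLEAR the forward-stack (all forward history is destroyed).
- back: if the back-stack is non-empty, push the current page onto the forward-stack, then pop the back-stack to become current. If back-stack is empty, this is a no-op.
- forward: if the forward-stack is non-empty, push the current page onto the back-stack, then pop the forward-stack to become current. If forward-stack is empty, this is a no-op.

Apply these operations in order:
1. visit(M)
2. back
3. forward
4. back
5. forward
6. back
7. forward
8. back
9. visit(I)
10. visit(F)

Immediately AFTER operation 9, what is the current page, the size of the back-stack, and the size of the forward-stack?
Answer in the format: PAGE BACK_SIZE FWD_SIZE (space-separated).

After 1 (visit(M)): cur=M back=1 fwd=0
After 2 (back): cur=HOME back=0 fwd=1
After 3 (forward): cur=M back=1 fwd=0
After 4 (back): cur=HOME back=0 fwd=1
After 5 (forward): cur=M back=1 fwd=0
After 6 (back): cur=HOME back=0 fwd=1
After 7 (forward): cur=M back=1 fwd=0
After 8 (back): cur=HOME back=0 fwd=1
After 9 (visit(I)): cur=I back=1 fwd=0

I 1 0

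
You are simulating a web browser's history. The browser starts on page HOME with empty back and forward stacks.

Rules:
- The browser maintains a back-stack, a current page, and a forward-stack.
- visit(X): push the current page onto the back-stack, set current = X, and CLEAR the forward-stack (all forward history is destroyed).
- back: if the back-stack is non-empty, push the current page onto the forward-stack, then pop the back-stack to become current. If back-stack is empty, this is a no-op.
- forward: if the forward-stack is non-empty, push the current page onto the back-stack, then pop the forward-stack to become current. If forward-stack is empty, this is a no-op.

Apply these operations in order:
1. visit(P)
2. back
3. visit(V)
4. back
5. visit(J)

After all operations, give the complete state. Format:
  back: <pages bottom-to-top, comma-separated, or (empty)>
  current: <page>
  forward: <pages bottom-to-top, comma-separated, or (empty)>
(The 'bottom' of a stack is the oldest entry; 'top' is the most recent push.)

After 1 (visit(P)): cur=P back=1 fwd=0
After 2 (back): cur=HOME back=0 fwd=1
After 3 (visit(V)): cur=V back=1 fwd=0
After 4 (back): cur=HOME back=0 fwd=1
After 5 (visit(J)): cur=J back=1 fwd=0

Answer: back: HOME
current: J
forward: (empty)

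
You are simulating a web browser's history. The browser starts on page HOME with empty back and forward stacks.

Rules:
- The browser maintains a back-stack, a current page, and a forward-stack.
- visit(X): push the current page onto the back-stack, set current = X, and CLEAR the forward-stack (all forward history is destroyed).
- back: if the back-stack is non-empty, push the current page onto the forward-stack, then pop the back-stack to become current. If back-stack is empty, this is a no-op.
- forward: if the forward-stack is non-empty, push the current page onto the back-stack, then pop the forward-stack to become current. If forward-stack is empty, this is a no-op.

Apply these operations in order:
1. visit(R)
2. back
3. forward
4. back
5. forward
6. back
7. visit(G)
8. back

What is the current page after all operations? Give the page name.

Answer: HOME

Derivation:
After 1 (visit(R)): cur=R back=1 fwd=0
After 2 (back): cur=HOME back=0 fwd=1
After 3 (forward): cur=R back=1 fwd=0
After 4 (back): cur=HOME back=0 fwd=1
After 5 (forward): cur=R back=1 fwd=0
After 6 (back): cur=HOME back=0 fwd=1
After 7 (visit(G)): cur=G back=1 fwd=0
After 8 (back): cur=HOME back=0 fwd=1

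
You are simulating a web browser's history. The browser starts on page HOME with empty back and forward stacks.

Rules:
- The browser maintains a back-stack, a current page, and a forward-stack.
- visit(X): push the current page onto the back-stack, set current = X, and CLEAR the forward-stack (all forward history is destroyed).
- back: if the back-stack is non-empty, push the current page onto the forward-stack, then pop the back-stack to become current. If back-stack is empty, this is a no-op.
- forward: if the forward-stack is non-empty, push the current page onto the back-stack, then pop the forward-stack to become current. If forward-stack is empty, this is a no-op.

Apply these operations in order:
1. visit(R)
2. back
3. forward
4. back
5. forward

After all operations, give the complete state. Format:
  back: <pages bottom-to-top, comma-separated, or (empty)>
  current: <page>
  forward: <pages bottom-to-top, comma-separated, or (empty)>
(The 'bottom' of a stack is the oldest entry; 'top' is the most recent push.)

Answer: back: HOME
current: R
forward: (empty)

Derivation:
After 1 (visit(R)): cur=R back=1 fwd=0
After 2 (back): cur=HOME back=0 fwd=1
After 3 (forward): cur=R back=1 fwd=0
After 4 (back): cur=HOME back=0 fwd=1
After 5 (forward): cur=R back=1 fwd=0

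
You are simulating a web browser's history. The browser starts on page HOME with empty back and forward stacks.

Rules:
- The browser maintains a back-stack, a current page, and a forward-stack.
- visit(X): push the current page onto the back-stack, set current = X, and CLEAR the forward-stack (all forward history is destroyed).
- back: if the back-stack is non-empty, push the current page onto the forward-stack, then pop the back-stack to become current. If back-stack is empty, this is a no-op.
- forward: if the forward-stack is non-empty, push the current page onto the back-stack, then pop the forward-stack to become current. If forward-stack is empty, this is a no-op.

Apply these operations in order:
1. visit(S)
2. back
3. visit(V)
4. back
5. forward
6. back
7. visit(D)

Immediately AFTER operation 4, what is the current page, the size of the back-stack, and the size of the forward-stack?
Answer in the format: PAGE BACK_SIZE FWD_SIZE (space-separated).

After 1 (visit(S)): cur=S back=1 fwd=0
After 2 (back): cur=HOME back=0 fwd=1
After 3 (visit(V)): cur=V back=1 fwd=0
After 4 (back): cur=HOME back=0 fwd=1

HOME 0 1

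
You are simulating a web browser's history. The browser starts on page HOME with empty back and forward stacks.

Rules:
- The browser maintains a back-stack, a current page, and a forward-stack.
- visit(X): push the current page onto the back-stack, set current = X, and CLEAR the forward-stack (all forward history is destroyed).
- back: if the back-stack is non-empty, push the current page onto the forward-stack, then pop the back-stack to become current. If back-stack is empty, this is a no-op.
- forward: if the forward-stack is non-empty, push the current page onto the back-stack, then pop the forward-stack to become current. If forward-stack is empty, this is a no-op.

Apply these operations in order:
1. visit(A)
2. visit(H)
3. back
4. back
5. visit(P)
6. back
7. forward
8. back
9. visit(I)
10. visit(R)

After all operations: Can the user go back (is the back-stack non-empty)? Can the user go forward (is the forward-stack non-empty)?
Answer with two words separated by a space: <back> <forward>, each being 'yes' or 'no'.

After 1 (visit(A)): cur=A back=1 fwd=0
After 2 (visit(H)): cur=H back=2 fwd=0
After 3 (back): cur=A back=1 fwd=1
After 4 (back): cur=HOME back=0 fwd=2
After 5 (visit(P)): cur=P back=1 fwd=0
After 6 (back): cur=HOME back=0 fwd=1
After 7 (forward): cur=P back=1 fwd=0
After 8 (back): cur=HOME back=0 fwd=1
After 9 (visit(I)): cur=I back=1 fwd=0
After 10 (visit(R)): cur=R back=2 fwd=0

Answer: yes no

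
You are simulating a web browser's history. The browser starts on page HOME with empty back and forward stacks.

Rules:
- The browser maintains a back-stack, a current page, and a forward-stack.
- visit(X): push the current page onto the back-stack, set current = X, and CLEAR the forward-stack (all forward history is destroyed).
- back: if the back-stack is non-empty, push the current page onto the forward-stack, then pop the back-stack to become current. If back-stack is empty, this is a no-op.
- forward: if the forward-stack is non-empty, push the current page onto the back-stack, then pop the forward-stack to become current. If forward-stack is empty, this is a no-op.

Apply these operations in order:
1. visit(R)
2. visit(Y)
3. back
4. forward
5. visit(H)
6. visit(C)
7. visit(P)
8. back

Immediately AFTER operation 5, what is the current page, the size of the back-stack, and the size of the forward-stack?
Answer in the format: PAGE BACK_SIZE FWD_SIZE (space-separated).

After 1 (visit(R)): cur=R back=1 fwd=0
After 2 (visit(Y)): cur=Y back=2 fwd=0
After 3 (back): cur=R back=1 fwd=1
After 4 (forward): cur=Y back=2 fwd=0
After 5 (visit(H)): cur=H back=3 fwd=0

H 3 0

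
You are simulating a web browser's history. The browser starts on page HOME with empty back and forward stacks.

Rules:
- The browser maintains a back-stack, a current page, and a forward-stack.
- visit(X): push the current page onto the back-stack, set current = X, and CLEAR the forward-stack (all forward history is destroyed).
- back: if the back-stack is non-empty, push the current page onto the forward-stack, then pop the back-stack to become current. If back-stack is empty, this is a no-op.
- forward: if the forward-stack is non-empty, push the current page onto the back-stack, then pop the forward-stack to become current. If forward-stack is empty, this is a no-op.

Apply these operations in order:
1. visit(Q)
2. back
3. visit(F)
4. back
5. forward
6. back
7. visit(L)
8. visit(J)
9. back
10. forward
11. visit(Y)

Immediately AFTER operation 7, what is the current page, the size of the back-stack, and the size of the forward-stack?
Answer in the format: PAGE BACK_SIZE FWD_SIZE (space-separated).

After 1 (visit(Q)): cur=Q back=1 fwd=0
After 2 (back): cur=HOME back=0 fwd=1
After 3 (visit(F)): cur=F back=1 fwd=0
After 4 (back): cur=HOME back=0 fwd=1
After 5 (forward): cur=F back=1 fwd=0
After 6 (back): cur=HOME back=0 fwd=1
After 7 (visit(L)): cur=L back=1 fwd=0

L 1 0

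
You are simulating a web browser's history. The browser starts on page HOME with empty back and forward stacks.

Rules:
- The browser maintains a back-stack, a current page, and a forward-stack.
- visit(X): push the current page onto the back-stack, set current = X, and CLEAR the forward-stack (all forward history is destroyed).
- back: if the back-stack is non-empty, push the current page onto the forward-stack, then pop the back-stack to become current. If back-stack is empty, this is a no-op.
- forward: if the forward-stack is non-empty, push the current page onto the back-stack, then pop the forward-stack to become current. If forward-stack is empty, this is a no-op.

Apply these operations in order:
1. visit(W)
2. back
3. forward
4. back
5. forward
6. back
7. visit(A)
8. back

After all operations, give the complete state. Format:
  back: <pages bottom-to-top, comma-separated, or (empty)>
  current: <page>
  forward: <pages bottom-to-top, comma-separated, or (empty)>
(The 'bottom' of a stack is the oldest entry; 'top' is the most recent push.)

After 1 (visit(W)): cur=W back=1 fwd=0
After 2 (back): cur=HOME back=0 fwd=1
After 3 (forward): cur=W back=1 fwd=0
After 4 (back): cur=HOME back=0 fwd=1
After 5 (forward): cur=W back=1 fwd=0
After 6 (back): cur=HOME back=0 fwd=1
After 7 (visit(A)): cur=A back=1 fwd=0
After 8 (back): cur=HOME back=0 fwd=1

Answer: back: (empty)
current: HOME
forward: A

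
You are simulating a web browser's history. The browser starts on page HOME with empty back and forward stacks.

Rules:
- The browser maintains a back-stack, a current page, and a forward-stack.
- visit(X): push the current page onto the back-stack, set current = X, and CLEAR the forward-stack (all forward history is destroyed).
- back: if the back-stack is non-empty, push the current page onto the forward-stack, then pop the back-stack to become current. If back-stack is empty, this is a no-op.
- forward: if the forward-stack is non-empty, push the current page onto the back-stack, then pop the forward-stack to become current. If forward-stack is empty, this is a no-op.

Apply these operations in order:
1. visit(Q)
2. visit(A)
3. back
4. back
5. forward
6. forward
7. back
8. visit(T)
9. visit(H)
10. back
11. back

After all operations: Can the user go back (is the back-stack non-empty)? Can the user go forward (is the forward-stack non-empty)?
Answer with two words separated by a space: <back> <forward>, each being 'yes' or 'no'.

After 1 (visit(Q)): cur=Q back=1 fwd=0
After 2 (visit(A)): cur=A back=2 fwd=0
After 3 (back): cur=Q back=1 fwd=1
After 4 (back): cur=HOME back=0 fwd=2
After 5 (forward): cur=Q back=1 fwd=1
After 6 (forward): cur=A back=2 fwd=0
After 7 (back): cur=Q back=1 fwd=1
After 8 (visit(T)): cur=T back=2 fwd=0
After 9 (visit(H)): cur=H back=3 fwd=0
After 10 (back): cur=T back=2 fwd=1
After 11 (back): cur=Q back=1 fwd=2

Answer: yes yes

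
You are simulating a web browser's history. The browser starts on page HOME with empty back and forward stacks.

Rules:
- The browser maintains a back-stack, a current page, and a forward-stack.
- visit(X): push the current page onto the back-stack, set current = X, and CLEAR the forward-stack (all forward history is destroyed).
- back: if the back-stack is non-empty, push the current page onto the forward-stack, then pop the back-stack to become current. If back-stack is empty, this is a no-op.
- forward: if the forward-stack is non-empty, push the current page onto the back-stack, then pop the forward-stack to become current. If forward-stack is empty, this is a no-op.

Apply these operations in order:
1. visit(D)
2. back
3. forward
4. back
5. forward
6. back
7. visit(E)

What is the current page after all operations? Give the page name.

After 1 (visit(D)): cur=D back=1 fwd=0
After 2 (back): cur=HOME back=0 fwd=1
After 3 (forward): cur=D back=1 fwd=0
After 4 (back): cur=HOME back=0 fwd=1
After 5 (forward): cur=D back=1 fwd=0
After 6 (back): cur=HOME back=0 fwd=1
After 7 (visit(E)): cur=E back=1 fwd=0

Answer: E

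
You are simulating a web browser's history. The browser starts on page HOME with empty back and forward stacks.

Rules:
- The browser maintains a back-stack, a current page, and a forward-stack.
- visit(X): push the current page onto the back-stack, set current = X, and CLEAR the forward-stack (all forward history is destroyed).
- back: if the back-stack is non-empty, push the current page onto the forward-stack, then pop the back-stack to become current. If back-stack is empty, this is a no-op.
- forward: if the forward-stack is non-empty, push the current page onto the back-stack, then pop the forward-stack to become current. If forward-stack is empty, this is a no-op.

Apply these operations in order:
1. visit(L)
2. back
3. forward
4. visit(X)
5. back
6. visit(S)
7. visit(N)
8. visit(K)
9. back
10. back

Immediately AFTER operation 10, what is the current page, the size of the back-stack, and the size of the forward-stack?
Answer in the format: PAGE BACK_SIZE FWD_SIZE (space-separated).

After 1 (visit(L)): cur=L back=1 fwd=0
After 2 (back): cur=HOME back=0 fwd=1
After 3 (forward): cur=L back=1 fwd=0
After 4 (visit(X)): cur=X back=2 fwd=0
After 5 (back): cur=L back=1 fwd=1
After 6 (visit(S)): cur=S back=2 fwd=0
After 7 (visit(N)): cur=N back=3 fwd=0
After 8 (visit(K)): cur=K back=4 fwd=0
After 9 (back): cur=N back=3 fwd=1
After 10 (back): cur=S back=2 fwd=2

S 2 2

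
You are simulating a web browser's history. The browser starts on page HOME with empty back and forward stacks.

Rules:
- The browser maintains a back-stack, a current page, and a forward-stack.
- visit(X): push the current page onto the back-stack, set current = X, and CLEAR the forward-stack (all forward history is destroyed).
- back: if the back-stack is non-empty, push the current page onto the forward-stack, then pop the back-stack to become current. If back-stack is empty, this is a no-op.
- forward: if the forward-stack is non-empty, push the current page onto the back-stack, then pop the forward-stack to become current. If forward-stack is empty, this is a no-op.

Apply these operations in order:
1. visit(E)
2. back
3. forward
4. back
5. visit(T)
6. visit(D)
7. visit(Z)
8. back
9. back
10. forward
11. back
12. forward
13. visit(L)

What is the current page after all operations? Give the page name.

Answer: L

Derivation:
After 1 (visit(E)): cur=E back=1 fwd=0
After 2 (back): cur=HOME back=0 fwd=1
After 3 (forward): cur=E back=1 fwd=0
After 4 (back): cur=HOME back=0 fwd=1
After 5 (visit(T)): cur=T back=1 fwd=0
After 6 (visit(D)): cur=D back=2 fwd=0
After 7 (visit(Z)): cur=Z back=3 fwd=0
After 8 (back): cur=D back=2 fwd=1
After 9 (back): cur=T back=1 fwd=2
After 10 (forward): cur=D back=2 fwd=1
After 11 (back): cur=T back=1 fwd=2
After 12 (forward): cur=D back=2 fwd=1
After 13 (visit(L)): cur=L back=3 fwd=0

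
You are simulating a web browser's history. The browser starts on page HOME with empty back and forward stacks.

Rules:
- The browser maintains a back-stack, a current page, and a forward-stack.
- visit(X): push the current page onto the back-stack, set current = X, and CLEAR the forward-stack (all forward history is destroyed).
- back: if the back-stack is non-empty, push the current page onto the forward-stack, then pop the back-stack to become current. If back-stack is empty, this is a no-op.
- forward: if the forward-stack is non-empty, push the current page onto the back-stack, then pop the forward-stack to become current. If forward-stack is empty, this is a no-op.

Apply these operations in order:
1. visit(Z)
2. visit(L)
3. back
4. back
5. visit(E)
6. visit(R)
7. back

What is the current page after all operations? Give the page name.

Answer: E

Derivation:
After 1 (visit(Z)): cur=Z back=1 fwd=0
After 2 (visit(L)): cur=L back=2 fwd=0
After 3 (back): cur=Z back=1 fwd=1
After 4 (back): cur=HOME back=0 fwd=2
After 5 (visit(E)): cur=E back=1 fwd=0
After 6 (visit(R)): cur=R back=2 fwd=0
After 7 (back): cur=E back=1 fwd=1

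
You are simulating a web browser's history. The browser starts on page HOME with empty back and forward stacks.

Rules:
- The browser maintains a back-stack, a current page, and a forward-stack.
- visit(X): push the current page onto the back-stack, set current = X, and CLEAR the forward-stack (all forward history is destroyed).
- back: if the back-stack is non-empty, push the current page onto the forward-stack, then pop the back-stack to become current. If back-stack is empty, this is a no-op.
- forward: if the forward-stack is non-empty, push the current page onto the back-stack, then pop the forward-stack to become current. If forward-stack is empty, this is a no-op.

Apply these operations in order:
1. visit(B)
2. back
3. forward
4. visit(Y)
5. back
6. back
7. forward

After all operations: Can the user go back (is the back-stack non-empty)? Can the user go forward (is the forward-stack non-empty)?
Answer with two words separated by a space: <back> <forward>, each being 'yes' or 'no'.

Answer: yes yes

Derivation:
After 1 (visit(B)): cur=B back=1 fwd=0
After 2 (back): cur=HOME back=0 fwd=1
After 3 (forward): cur=B back=1 fwd=0
After 4 (visit(Y)): cur=Y back=2 fwd=0
After 5 (back): cur=B back=1 fwd=1
After 6 (back): cur=HOME back=0 fwd=2
After 7 (forward): cur=B back=1 fwd=1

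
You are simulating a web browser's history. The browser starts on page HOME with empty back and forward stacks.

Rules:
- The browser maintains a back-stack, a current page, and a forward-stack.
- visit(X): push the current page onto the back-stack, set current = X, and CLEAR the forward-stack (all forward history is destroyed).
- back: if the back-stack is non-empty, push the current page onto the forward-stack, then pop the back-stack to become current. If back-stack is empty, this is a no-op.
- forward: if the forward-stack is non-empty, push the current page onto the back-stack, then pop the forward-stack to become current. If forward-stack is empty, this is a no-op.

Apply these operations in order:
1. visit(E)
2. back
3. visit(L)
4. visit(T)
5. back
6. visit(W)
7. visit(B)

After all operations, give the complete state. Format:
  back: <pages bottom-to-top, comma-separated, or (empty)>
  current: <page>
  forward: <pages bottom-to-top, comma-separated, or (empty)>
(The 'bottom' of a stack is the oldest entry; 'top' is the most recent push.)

Answer: back: HOME,L,W
current: B
forward: (empty)

Derivation:
After 1 (visit(E)): cur=E back=1 fwd=0
After 2 (back): cur=HOME back=0 fwd=1
After 3 (visit(L)): cur=L back=1 fwd=0
After 4 (visit(T)): cur=T back=2 fwd=0
After 5 (back): cur=L back=1 fwd=1
After 6 (visit(W)): cur=W back=2 fwd=0
After 7 (visit(B)): cur=B back=3 fwd=0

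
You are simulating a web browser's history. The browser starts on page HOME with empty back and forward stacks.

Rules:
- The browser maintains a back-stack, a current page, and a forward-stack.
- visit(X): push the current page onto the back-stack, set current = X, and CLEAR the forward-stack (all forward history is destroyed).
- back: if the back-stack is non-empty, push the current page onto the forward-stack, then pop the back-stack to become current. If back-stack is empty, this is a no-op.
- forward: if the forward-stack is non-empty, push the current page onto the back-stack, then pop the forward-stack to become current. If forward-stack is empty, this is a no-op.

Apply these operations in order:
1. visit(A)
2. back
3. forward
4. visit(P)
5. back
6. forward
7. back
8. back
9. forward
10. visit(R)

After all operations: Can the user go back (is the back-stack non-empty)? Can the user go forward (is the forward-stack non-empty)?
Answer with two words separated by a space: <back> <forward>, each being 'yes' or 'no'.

Answer: yes no

Derivation:
After 1 (visit(A)): cur=A back=1 fwd=0
After 2 (back): cur=HOME back=0 fwd=1
After 3 (forward): cur=A back=1 fwd=0
After 4 (visit(P)): cur=P back=2 fwd=0
After 5 (back): cur=A back=1 fwd=1
After 6 (forward): cur=P back=2 fwd=0
After 7 (back): cur=A back=1 fwd=1
After 8 (back): cur=HOME back=0 fwd=2
After 9 (forward): cur=A back=1 fwd=1
After 10 (visit(R)): cur=R back=2 fwd=0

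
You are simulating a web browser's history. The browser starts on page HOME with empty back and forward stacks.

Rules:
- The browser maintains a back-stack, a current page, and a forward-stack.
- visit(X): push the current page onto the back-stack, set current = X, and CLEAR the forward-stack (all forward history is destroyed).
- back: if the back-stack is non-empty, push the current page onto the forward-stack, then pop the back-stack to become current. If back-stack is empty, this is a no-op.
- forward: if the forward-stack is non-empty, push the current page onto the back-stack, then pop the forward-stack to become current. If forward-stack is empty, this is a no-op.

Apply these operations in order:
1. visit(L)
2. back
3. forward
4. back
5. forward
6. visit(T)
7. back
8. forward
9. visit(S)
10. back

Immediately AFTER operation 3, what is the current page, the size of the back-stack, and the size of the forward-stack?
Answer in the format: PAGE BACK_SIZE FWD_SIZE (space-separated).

After 1 (visit(L)): cur=L back=1 fwd=0
After 2 (back): cur=HOME back=0 fwd=1
After 3 (forward): cur=L back=1 fwd=0

L 1 0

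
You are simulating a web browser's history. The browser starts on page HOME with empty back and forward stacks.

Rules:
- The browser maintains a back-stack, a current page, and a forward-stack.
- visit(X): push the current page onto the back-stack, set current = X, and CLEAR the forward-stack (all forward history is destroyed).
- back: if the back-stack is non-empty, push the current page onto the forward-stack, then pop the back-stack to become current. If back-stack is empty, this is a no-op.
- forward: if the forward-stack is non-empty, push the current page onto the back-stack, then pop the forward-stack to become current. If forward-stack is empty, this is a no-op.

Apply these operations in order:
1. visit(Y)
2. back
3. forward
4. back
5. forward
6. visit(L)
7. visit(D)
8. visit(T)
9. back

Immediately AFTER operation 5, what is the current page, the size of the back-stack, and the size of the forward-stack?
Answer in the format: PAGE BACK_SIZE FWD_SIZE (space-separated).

After 1 (visit(Y)): cur=Y back=1 fwd=0
After 2 (back): cur=HOME back=0 fwd=1
After 3 (forward): cur=Y back=1 fwd=0
After 4 (back): cur=HOME back=0 fwd=1
After 5 (forward): cur=Y back=1 fwd=0

Y 1 0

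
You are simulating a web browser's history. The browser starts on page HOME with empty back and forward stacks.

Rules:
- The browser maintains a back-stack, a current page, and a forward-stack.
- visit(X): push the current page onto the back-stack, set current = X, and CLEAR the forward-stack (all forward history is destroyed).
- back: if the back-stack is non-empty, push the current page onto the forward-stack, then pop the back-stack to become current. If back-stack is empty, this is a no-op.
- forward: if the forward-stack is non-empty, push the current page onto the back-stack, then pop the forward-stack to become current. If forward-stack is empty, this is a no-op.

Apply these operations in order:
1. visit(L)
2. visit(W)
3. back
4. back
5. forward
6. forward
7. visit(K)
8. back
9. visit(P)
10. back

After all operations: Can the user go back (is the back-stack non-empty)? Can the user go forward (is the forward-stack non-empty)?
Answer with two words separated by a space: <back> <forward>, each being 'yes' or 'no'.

After 1 (visit(L)): cur=L back=1 fwd=0
After 2 (visit(W)): cur=W back=2 fwd=0
After 3 (back): cur=L back=1 fwd=1
After 4 (back): cur=HOME back=0 fwd=2
After 5 (forward): cur=L back=1 fwd=1
After 6 (forward): cur=W back=2 fwd=0
After 7 (visit(K)): cur=K back=3 fwd=0
After 8 (back): cur=W back=2 fwd=1
After 9 (visit(P)): cur=P back=3 fwd=0
After 10 (back): cur=W back=2 fwd=1

Answer: yes yes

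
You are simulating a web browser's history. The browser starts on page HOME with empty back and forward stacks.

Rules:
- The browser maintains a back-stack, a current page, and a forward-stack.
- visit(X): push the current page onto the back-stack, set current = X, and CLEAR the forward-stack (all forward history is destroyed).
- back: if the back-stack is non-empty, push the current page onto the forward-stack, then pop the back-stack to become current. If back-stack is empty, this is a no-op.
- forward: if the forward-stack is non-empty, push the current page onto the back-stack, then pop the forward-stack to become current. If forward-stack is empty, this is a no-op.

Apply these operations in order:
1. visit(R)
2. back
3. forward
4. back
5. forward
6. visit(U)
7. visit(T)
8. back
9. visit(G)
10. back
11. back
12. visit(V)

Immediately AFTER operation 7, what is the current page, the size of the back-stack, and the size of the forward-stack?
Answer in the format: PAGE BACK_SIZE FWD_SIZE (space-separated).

After 1 (visit(R)): cur=R back=1 fwd=0
After 2 (back): cur=HOME back=0 fwd=1
After 3 (forward): cur=R back=1 fwd=0
After 4 (back): cur=HOME back=0 fwd=1
After 5 (forward): cur=R back=1 fwd=0
After 6 (visit(U)): cur=U back=2 fwd=0
After 7 (visit(T)): cur=T back=3 fwd=0

T 3 0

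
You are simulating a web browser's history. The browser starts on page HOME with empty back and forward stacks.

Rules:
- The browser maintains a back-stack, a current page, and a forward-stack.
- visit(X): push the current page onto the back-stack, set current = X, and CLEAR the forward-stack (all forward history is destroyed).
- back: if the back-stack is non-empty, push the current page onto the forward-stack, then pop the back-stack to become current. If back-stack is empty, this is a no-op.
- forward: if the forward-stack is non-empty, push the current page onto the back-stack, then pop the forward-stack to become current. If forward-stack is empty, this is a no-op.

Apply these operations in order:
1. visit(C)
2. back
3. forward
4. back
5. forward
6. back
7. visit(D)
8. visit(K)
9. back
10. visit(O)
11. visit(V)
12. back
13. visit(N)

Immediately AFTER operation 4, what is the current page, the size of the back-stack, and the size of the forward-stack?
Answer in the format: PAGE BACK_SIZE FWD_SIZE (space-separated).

After 1 (visit(C)): cur=C back=1 fwd=0
After 2 (back): cur=HOME back=0 fwd=1
After 3 (forward): cur=C back=1 fwd=0
After 4 (back): cur=HOME back=0 fwd=1

HOME 0 1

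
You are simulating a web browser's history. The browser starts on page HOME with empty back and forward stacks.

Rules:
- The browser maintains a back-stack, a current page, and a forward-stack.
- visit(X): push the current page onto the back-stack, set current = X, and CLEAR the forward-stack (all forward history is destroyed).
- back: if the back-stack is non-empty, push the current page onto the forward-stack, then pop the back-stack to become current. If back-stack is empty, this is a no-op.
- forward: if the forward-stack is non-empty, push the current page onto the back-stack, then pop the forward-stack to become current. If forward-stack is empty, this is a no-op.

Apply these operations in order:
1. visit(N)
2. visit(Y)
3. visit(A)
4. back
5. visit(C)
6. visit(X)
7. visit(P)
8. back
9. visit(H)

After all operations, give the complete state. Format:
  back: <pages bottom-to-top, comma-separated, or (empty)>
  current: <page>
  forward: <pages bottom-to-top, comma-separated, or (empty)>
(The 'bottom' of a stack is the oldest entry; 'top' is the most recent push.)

Answer: back: HOME,N,Y,C,X
current: H
forward: (empty)

Derivation:
After 1 (visit(N)): cur=N back=1 fwd=0
After 2 (visit(Y)): cur=Y back=2 fwd=0
After 3 (visit(A)): cur=A back=3 fwd=0
After 4 (back): cur=Y back=2 fwd=1
After 5 (visit(C)): cur=C back=3 fwd=0
After 6 (visit(X)): cur=X back=4 fwd=0
After 7 (visit(P)): cur=P back=5 fwd=0
After 8 (back): cur=X back=4 fwd=1
After 9 (visit(H)): cur=H back=5 fwd=0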